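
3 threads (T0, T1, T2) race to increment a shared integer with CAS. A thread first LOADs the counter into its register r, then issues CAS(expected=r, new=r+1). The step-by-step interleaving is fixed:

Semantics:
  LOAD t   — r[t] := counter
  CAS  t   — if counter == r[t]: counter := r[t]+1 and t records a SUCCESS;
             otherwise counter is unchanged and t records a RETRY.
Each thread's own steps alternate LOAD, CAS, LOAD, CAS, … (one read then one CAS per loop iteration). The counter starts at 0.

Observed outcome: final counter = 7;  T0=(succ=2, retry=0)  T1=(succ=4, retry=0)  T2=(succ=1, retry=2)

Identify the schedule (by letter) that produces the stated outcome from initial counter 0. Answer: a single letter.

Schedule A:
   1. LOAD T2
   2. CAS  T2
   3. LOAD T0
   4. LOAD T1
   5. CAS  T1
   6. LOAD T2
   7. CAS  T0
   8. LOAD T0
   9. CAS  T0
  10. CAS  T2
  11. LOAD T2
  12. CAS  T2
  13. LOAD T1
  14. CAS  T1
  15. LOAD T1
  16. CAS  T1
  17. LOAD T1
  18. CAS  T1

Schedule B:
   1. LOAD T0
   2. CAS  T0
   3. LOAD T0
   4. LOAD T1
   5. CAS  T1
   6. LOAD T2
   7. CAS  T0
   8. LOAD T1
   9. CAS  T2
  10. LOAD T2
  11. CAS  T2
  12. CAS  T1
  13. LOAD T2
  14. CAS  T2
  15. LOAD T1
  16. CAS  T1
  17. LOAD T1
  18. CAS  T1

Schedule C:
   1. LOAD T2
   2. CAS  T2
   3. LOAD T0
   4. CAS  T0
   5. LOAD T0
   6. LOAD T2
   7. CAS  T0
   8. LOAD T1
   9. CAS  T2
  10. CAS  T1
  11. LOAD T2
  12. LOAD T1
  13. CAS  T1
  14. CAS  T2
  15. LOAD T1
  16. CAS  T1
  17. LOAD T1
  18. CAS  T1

C

Simulating candidate C:
#1 T2 reads 0
#2 T2 CAS(0→1) writes; counter now 1
#3 T0 reads 1
#4 T0 CAS(1→2) writes; counter now 2
#5 T0 reads 2
#6 T2 reads 2
#7 T0 CAS(2→3) writes; counter now 3
#8 T1 reads 3
#9 T2 CAS(2→3) fails; counter now 3
#10 T1 CAS(3→4) writes; counter now 4
#11 T2 reads 4
#12 T1 reads 4
#13 T1 CAS(4→5) writes; counter now 5
#14 T2 CAS(4→5) fails; counter now 5
#15 T1 reads 5
#16 T1 CAS(5→6) writes; counter now 6
#17 T1 reads 6
#18 T1 CAS(6→7) writes; counter now 7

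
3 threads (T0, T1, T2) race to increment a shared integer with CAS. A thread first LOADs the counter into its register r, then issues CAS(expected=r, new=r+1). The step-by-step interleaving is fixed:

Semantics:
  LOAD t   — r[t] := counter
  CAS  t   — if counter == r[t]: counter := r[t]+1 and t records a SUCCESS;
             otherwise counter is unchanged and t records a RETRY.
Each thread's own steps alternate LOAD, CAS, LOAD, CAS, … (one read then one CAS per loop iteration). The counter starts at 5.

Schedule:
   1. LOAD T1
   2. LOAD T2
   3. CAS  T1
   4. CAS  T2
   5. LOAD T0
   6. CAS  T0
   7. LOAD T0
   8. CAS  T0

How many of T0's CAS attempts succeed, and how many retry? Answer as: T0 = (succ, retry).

1. LOAD T1 → mem=5 r[T1]=5 [LOAD]
2. LOAD T2 → mem=5 r[T2]=5 [LOAD]
3. CAS T1 → mem=6 r[T1]=5 [OK]
4. CAS T2 → mem=6 r[T2]=5 [RETRY]
5. LOAD T0 → mem=6 r[T0]=6 [LOAD]
6. CAS T0 → mem=7 r[T0]=6 [OK]
7. LOAD T0 → mem=7 r[T0]=7 [LOAD]
8. CAS T0 → mem=8 r[T0]=7 [OK]

T0 = (2, 0)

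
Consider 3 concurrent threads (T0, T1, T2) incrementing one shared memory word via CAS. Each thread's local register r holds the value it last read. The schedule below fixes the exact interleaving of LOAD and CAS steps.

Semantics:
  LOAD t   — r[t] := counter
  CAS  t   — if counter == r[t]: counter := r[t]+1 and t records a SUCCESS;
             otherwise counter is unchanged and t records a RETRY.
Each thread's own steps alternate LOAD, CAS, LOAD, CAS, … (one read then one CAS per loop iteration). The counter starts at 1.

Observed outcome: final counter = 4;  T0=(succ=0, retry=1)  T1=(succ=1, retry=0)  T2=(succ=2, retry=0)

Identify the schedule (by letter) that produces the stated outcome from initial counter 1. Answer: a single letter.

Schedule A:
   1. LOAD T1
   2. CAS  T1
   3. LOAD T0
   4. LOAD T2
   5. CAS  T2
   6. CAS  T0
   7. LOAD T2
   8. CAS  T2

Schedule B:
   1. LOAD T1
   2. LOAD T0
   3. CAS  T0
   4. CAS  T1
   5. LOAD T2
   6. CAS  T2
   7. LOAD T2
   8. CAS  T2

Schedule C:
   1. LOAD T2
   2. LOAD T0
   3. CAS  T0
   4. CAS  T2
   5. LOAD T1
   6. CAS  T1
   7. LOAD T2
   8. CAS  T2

A

Run A:
1. LOAD T1 → mem=1 r[T1]=1 [LOAD]
2. CAS T1 → mem=2 r[T1]=1 [OK]
3. LOAD T0 → mem=2 r[T0]=2 [LOAD]
4. LOAD T2 → mem=2 r[T2]=2 [LOAD]
5. CAS T2 → mem=3 r[T2]=2 [OK]
6. CAS T0 → mem=3 r[T0]=2 [RETRY]
7. LOAD T2 → mem=3 r[T2]=3 [LOAD]
8. CAS T2 → mem=4 r[T2]=3 [OK]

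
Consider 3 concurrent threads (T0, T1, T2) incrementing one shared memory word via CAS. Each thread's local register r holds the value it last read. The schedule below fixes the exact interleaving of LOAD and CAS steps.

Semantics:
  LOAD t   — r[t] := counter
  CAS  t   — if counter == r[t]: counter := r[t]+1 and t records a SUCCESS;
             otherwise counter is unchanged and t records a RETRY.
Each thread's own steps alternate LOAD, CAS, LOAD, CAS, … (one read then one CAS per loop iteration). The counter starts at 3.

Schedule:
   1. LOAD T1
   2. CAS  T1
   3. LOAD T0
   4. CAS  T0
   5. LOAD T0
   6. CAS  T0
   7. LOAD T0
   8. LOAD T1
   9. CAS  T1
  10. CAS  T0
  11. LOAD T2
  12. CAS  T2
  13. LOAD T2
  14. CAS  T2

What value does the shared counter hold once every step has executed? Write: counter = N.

counter = 9

#1 T1 reads 3
#2 T1 CAS(3→4) writes; counter now 4
#3 T0 reads 4
#4 T0 CAS(4→5) writes; counter now 5
#5 T0 reads 5
#6 T0 CAS(5→6) writes; counter now 6
#7 T0 reads 6
#8 T1 reads 6
#9 T1 CAS(6→7) writes; counter now 7
#10 T0 CAS(6→7) fails; counter now 7
#11 T2 reads 7
#12 T2 CAS(7→8) writes; counter now 8
#13 T2 reads 8
#14 T2 CAS(8→9) writes; counter now 9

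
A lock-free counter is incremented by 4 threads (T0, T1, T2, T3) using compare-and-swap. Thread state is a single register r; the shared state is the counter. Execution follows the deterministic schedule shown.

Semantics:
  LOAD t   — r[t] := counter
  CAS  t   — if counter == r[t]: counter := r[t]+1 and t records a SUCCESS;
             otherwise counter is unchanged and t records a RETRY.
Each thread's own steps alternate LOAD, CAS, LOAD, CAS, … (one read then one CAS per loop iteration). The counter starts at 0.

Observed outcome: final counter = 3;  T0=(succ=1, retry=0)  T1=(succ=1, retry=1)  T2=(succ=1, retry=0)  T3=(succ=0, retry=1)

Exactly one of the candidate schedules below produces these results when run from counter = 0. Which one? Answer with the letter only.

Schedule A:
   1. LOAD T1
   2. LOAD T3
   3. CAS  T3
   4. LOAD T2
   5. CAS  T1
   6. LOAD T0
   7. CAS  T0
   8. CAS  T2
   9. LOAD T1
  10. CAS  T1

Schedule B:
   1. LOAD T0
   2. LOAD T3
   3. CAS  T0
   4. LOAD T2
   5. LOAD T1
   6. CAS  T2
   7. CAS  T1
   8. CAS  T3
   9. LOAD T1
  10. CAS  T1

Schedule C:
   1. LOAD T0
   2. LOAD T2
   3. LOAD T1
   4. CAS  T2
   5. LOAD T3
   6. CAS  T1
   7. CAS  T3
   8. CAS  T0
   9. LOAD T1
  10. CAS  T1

B

Simulating candidate B:
step 1: T0 LOAD ⇒ load; ctr=0 reg=0
step 2: T3 LOAD ⇒ load; ctr=0 reg=0
step 3: T0 CAS ⇒ ok; ctr=1 reg=0
step 4: T2 LOAD ⇒ load; ctr=1 reg=1
step 5: T1 LOAD ⇒ load; ctr=1 reg=1
step 6: T2 CAS ⇒ ok; ctr=2 reg=1
step 7: T1 CAS ⇒ retry; ctr=2 reg=1
step 8: T3 CAS ⇒ retry; ctr=2 reg=0
step 9: T1 LOAD ⇒ load; ctr=2 reg=2
step 10: T1 CAS ⇒ ok; ctr=3 reg=2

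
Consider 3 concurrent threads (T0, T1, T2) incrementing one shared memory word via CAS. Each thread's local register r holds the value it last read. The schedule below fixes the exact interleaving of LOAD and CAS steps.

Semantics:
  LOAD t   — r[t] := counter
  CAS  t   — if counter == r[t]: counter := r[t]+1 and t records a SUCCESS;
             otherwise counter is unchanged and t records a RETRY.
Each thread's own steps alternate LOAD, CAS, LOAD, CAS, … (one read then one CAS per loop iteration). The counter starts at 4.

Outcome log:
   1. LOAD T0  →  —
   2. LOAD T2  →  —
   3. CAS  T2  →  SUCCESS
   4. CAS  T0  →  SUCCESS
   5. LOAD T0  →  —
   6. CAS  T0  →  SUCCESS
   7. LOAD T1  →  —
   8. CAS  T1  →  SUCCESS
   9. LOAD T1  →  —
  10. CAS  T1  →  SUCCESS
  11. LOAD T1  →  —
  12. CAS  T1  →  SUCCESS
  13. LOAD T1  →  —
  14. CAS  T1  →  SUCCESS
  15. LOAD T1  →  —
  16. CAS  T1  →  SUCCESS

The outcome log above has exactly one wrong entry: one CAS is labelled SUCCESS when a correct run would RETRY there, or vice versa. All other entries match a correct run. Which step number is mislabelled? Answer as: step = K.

Re-executing:
step 1: T0 LOAD ⇒ load; ctr=4 reg=4
step 2: T2 LOAD ⇒ load; ctr=4 reg=4
step 3: T2 CAS ⇒ ok; ctr=5 reg=4
step 4: T0 CAS ⇒ retry; ctr=5 reg=4
step 5: T0 LOAD ⇒ load; ctr=5 reg=5
step 6: T0 CAS ⇒ ok; ctr=6 reg=5
step 7: T1 LOAD ⇒ load; ctr=6 reg=6
step 8: T1 CAS ⇒ ok; ctr=7 reg=6
step 9: T1 LOAD ⇒ load; ctr=7 reg=7
step 10: T1 CAS ⇒ ok; ctr=8 reg=7
step 11: T1 LOAD ⇒ load; ctr=8 reg=8
step 12: T1 CAS ⇒ ok; ctr=9 reg=8
step 13: T1 LOAD ⇒ load; ctr=9 reg=9
step 14: T1 CAS ⇒ ok; ctr=10 reg=9
step 15: T1 LOAD ⇒ load; ctr=10 reg=10
step 16: T1 CAS ⇒ ok; ctr=11 reg=10
Flip is step 4.

step = 4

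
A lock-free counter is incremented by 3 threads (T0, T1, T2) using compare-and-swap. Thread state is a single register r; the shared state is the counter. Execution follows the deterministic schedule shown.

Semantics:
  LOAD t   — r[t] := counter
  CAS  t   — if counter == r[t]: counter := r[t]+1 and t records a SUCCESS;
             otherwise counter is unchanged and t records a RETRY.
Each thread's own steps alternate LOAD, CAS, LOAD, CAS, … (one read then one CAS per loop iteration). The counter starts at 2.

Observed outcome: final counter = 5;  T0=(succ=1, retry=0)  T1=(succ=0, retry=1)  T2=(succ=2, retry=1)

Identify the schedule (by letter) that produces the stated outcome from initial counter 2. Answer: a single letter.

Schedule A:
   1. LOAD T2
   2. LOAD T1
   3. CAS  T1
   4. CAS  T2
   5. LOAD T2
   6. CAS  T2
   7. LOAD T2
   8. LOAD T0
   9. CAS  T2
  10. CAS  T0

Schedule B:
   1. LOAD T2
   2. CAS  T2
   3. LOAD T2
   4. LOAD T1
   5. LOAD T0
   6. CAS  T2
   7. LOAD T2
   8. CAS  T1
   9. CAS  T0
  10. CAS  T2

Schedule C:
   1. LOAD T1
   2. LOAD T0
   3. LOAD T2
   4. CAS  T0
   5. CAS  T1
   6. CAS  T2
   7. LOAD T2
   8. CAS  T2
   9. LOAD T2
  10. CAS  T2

Tracing schedule C:
1. LOAD T1 → mem=2 r[T1]=2 [LOAD]
2. LOAD T0 → mem=2 r[T0]=2 [LOAD]
3. LOAD T2 → mem=2 r[T2]=2 [LOAD]
4. CAS T0 → mem=3 r[T0]=2 [OK]
5. CAS T1 → mem=3 r[T1]=2 [RETRY]
6. CAS T2 → mem=3 r[T2]=2 [RETRY]
7. LOAD T2 → mem=3 r[T2]=3 [LOAD]
8. CAS T2 → mem=4 r[T2]=3 [OK]
9. LOAD T2 → mem=4 r[T2]=4 [LOAD]
10. CAS T2 → mem=5 r[T2]=4 [OK]

C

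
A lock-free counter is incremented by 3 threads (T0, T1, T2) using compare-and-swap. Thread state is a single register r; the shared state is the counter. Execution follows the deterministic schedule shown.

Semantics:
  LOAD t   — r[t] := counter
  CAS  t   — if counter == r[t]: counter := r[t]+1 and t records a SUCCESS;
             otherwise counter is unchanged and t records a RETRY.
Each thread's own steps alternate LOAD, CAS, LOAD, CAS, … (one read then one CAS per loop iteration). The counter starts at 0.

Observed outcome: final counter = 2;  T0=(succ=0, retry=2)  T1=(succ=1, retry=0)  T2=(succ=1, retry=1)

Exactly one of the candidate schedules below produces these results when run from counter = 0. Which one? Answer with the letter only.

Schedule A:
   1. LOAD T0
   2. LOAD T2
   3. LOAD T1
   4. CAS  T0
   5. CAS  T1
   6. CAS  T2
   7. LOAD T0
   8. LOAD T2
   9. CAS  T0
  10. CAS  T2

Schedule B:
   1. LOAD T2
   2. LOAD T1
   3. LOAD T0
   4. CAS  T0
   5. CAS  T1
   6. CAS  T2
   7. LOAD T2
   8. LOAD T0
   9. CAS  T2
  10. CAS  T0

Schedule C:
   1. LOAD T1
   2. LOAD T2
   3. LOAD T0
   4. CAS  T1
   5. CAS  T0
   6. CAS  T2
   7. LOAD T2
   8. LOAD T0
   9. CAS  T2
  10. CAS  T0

C

Simulating candidate C:
T1 LOAD — after: cnt=0, r=0 — load
T2 LOAD — after: cnt=0, r=0 — load
T0 LOAD — after: cnt=0, r=0 — load
T1 CAS — after: cnt=1, r=0 — ok
T0 CAS — after: cnt=1, r=0 — retry
T2 CAS — after: cnt=1, r=0 — retry
T2 LOAD — after: cnt=1, r=1 — load
T0 LOAD — after: cnt=1, r=1 — load
T2 CAS — after: cnt=2, r=1 — ok
T0 CAS — after: cnt=2, r=1 — retry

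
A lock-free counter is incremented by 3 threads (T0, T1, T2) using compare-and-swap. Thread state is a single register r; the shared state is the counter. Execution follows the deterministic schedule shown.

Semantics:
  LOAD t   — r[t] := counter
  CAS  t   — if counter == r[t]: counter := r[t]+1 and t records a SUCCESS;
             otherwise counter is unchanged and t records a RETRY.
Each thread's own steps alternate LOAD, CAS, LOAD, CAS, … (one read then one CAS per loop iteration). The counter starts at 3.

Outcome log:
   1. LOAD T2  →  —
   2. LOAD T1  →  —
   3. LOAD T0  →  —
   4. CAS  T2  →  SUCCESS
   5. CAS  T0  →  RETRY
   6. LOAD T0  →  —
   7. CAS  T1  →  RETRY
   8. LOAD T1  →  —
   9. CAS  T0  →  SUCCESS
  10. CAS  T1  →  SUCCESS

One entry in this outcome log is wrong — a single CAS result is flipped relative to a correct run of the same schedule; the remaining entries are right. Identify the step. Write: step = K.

Re-executing:
step 1: T2 LOAD ⇒ load; ctr=3 reg=3
step 2: T1 LOAD ⇒ load; ctr=3 reg=3
step 3: T0 LOAD ⇒ load; ctr=3 reg=3
step 4: T2 CAS ⇒ ok; ctr=4 reg=3
step 5: T0 CAS ⇒ retry; ctr=4 reg=3
step 6: T0 LOAD ⇒ load; ctr=4 reg=4
step 7: T1 CAS ⇒ retry; ctr=4 reg=3
step 8: T1 LOAD ⇒ load; ctr=4 reg=4
step 9: T0 CAS ⇒ ok; ctr=5 reg=4
step 10: T1 CAS ⇒ retry; ctr=5 reg=4
Mismatch at 10.

step = 10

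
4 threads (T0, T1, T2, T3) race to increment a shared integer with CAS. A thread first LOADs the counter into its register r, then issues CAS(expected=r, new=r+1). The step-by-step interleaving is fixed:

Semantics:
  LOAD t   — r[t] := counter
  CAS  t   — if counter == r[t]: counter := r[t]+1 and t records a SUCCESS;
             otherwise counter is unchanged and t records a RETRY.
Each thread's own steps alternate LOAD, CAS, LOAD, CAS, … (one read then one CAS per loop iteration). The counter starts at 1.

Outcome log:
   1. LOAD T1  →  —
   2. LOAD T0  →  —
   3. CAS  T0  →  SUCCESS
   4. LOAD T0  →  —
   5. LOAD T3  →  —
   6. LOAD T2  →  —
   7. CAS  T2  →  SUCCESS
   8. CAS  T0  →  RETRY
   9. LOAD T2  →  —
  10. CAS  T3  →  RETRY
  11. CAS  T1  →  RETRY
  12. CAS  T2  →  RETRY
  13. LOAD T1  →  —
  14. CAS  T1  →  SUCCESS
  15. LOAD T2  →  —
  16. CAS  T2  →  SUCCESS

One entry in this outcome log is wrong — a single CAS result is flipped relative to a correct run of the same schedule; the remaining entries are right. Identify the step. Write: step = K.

step = 12

Correct run:
1. LOAD T1 → mem=1 r[T1]=1 [LOAD]
2. LOAD T0 → mem=1 r[T0]=1 [LOAD]
3. CAS T0 → mem=2 r[T0]=1 [OK]
4. LOAD T0 → mem=2 r[T0]=2 [LOAD]
5. LOAD T3 → mem=2 r[T3]=2 [LOAD]
6. LOAD T2 → mem=2 r[T2]=2 [LOAD]
7. CAS T2 → mem=3 r[T2]=2 [OK]
8. CAS T0 → mem=3 r[T0]=2 [RETRY]
9. LOAD T2 → mem=3 r[T2]=3 [LOAD]
10. CAS T3 → mem=3 r[T3]=2 [RETRY]
11. CAS T1 → mem=3 r[T1]=1 [RETRY]
12. CAS T2 → mem=4 r[T2]=3 [OK]
13. LOAD T1 → mem=4 r[T1]=4 [LOAD]
14. CAS T1 → mem=5 r[T1]=4 [OK]
15. LOAD T2 → mem=5 r[T2]=5 [LOAD]
16. CAS T2 → mem=6 r[T2]=5 [OK]
Mismatch at 12.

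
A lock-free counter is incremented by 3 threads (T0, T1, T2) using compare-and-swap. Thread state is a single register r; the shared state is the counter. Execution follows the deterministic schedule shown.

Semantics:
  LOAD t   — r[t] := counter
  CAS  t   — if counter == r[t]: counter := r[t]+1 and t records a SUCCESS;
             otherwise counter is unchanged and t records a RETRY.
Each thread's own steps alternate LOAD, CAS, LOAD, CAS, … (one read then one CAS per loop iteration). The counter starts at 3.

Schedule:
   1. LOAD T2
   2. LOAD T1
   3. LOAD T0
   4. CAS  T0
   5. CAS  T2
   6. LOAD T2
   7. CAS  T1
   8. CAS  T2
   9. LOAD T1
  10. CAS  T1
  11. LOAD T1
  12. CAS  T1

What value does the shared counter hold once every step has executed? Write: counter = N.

counter = 7

   1) LOAD T2:  M=3  r_T2=3
   2) LOAD T1:  M=3  r_T1=3
   3) LOAD T0:  M=3  r_T0=3
   4) CAS  T0:  M=4  r_T0=3 ✓
   5) CAS  T2:  M=4  r_T2=3 ✗
   6) LOAD T2:  M=4  r_T2=4
   7) CAS  T1:  M=4  r_T1=3 ✗
   8) CAS  T2:  M=5  r_T2=4 ✓
   9) LOAD T1:  M=5  r_T1=5
  10) CAS  T1:  M=6  r_T1=5 ✓
  11) LOAD T1:  M=6  r_T1=6
  12) CAS  T1:  M=7  r_T1=6 ✓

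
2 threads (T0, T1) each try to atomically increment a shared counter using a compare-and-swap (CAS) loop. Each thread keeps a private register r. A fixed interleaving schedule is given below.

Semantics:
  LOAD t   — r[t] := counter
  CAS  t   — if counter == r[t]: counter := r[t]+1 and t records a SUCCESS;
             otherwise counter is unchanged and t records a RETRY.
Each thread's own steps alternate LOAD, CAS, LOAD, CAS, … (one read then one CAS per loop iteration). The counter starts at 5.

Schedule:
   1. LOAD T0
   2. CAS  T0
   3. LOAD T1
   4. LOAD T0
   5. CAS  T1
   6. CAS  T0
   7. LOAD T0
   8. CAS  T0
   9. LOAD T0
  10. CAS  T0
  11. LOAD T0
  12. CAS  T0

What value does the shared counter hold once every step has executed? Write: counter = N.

counter = 10

#1 T0 reads 5
#2 T0 CAS(5→6) writes; counter now 6
#3 T1 reads 6
#4 T0 reads 6
#5 T1 CAS(6→7) writes; counter now 7
#6 T0 CAS(6→7) fails; counter now 7
#7 T0 reads 7
#8 T0 CAS(7→8) writes; counter now 8
#9 T0 reads 8
#10 T0 CAS(8→9) writes; counter now 9
#11 T0 reads 9
#12 T0 CAS(9→10) writes; counter now 10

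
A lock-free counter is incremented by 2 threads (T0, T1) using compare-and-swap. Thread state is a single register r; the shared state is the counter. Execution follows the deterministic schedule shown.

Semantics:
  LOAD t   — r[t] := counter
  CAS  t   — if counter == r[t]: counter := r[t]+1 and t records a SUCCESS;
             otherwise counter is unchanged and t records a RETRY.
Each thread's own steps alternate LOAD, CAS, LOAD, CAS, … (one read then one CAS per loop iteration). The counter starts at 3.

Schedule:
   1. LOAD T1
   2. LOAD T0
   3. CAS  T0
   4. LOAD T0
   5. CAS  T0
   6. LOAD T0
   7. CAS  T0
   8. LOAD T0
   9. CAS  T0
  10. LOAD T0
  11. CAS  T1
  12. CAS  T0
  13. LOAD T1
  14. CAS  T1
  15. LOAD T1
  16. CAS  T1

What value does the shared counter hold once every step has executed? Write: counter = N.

counter = 10

T1 LOAD — after: cnt=3, r=3 — load
T0 LOAD — after: cnt=3, r=3 — load
T0 CAS — after: cnt=4, r=3 — ok
T0 LOAD — after: cnt=4, r=4 — load
T0 CAS — after: cnt=5, r=4 — ok
T0 LOAD — after: cnt=5, r=5 — load
T0 CAS — after: cnt=6, r=5 — ok
T0 LOAD — after: cnt=6, r=6 — load
T0 CAS — after: cnt=7, r=6 — ok
T0 LOAD — after: cnt=7, r=7 — load
T1 CAS — after: cnt=7, r=3 — retry
T0 CAS — after: cnt=8, r=7 — ok
T1 LOAD — after: cnt=8, r=8 — load
T1 CAS — after: cnt=9, r=8 — ok
T1 LOAD — after: cnt=9, r=9 — load
T1 CAS — after: cnt=10, r=9 — ok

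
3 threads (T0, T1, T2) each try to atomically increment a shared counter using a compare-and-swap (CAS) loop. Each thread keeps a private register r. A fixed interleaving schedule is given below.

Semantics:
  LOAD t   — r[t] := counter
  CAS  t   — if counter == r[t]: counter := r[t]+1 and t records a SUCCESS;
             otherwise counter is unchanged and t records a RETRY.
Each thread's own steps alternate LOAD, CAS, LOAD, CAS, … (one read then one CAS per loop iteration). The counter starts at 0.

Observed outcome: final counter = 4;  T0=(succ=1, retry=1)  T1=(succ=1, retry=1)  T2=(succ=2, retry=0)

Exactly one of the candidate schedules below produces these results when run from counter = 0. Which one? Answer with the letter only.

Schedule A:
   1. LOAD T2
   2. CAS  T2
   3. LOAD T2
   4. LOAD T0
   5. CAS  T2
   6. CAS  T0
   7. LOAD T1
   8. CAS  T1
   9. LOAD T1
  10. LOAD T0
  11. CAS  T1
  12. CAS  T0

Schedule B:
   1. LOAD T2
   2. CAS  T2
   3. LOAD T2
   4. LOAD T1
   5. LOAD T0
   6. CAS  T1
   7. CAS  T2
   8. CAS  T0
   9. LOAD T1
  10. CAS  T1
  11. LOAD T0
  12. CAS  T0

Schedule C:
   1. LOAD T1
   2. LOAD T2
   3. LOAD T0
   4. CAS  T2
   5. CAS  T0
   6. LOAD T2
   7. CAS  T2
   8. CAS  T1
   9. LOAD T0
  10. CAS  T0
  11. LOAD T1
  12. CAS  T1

C

Simulating candidate C:
T1 LOAD — after: cnt=0, r=0 — load
T2 LOAD — after: cnt=0, r=0 — load
T0 LOAD — after: cnt=0, r=0 — load
T2 CAS — after: cnt=1, r=0 — ok
T0 CAS — after: cnt=1, r=0 — retry
T2 LOAD — after: cnt=1, r=1 — load
T2 CAS — after: cnt=2, r=1 — ok
T1 CAS — after: cnt=2, r=0 — retry
T0 LOAD — after: cnt=2, r=2 — load
T0 CAS — after: cnt=3, r=2 — ok
T1 LOAD — after: cnt=3, r=3 — load
T1 CAS — after: cnt=4, r=3 — ok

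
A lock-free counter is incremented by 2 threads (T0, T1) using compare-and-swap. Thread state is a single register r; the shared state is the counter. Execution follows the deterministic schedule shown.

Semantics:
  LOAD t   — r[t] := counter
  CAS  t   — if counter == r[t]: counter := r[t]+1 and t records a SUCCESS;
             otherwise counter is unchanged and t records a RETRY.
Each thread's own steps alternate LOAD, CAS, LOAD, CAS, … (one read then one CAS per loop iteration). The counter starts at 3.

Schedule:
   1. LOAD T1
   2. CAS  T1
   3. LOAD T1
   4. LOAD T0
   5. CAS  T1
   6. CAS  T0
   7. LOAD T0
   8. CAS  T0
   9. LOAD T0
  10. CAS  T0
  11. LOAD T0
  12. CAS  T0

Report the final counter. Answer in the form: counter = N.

counter = 8

1. LOAD T1 → mem=3 r[T1]=3 [LOAD]
2. CAS T1 → mem=4 r[T1]=3 [OK]
3. LOAD T1 → mem=4 r[T1]=4 [LOAD]
4. LOAD T0 → mem=4 r[T0]=4 [LOAD]
5. CAS T1 → mem=5 r[T1]=4 [OK]
6. CAS T0 → mem=5 r[T0]=4 [RETRY]
7. LOAD T0 → mem=5 r[T0]=5 [LOAD]
8. CAS T0 → mem=6 r[T0]=5 [OK]
9. LOAD T0 → mem=6 r[T0]=6 [LOAD]
10. CAS T0 → mem=7 r[T0]=6 [OK]
11. LOAD T0 → mem=7 r[T0]=7 [LOAD]
12. CAS T0 → mem=8 r[T0]=7 [OK]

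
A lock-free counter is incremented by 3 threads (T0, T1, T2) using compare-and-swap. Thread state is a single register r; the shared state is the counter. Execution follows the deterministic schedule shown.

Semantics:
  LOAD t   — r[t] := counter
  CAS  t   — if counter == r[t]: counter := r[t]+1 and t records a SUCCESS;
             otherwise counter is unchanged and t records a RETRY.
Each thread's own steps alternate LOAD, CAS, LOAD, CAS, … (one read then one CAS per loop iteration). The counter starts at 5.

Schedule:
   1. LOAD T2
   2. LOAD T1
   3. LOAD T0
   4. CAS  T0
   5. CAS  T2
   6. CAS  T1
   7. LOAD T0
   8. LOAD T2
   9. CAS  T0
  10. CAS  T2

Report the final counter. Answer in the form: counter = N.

   1) LOAD T2:  M=5  r_T2=5
   2) LOAD T1:  M=5  r_T1=5
   3) LOAD T0:  M=5  r_T0=5
   4) CAS  T0:  M=6  r_T0=5 ✓
   5) CAS  T2:  M=6  r_T2=5 ✗
   6) CAS  T1:  M=6  r_T1=5 ✗
   7) LOAD T0:  M=6  r_T0=6
   8) LOAD T2:  M=6  r_T2=6
   9) CAS  T0:  M=7  r_T0=6 ✓
  10) CAS  T2:  M=7  r_T2=6 ✗

counter = 7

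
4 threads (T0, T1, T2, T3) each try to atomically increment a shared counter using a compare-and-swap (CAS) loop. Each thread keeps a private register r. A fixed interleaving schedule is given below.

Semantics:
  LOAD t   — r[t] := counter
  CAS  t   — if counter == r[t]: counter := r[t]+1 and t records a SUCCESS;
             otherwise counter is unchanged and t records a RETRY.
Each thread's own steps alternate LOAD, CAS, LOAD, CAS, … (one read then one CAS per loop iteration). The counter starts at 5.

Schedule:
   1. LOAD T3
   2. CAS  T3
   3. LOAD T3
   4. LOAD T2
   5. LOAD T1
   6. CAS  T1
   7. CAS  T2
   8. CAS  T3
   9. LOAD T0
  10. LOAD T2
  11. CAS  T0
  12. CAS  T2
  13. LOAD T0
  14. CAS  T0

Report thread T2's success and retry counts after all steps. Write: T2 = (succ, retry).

T2 = (0, 2)

step 1: T3 LOAD ⇒ load; ctr=5 reg=5
step 2: T3 CAS ⇒ ok; ctr=6 reg=5
step 3: T3 LOAD ⇒ load; ctr=6 reg=6
step 4: T2 LOAD ⇒ load; ctr=6 reg=6
step 5: T1 LOAD ⇒ load; ctr=6 reg=6
step 6: T1 CAS ⇒ ok; ctr=7 reg=6
step 7: T2 CAS ⇒ retry; ctr=7 reg=6
step 8: T3 CAS ⇒ retry; ctr=7 reg=6
step 9: T0 LOAD ⇒ load; ctr=7 reg=7
step 10: T2 LOAD ⇒ load; ctr=7 reg=7
step 11: T0 CAS ⇒ ok; ctr=8 reg=7
step 12: T2 CAS ⇒ retry; ctr=8 reg=7
step 13: T0 LOAD ⇒ load; ctr=8 reg=8
step 14: T0 CAS ⇒ ok; ctr=9 reg=8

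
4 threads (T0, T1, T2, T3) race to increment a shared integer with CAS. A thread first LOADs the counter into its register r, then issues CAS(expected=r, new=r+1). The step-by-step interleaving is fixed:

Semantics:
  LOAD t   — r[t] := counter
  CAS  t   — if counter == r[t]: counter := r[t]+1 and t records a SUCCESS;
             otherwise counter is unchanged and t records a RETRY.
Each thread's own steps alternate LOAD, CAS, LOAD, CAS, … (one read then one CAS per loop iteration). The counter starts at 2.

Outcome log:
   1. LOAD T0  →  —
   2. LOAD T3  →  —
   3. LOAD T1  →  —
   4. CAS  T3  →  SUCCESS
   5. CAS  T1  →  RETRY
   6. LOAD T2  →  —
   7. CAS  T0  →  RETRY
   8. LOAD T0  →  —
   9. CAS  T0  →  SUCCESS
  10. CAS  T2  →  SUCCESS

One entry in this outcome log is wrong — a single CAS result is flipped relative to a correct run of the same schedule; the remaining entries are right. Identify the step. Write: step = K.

Re-executing:
T0 LOAD — after: cnt=2, r=2 — load
T3 LOAD — after: cnt=2, r=2 — load
T1 LOAD — after: cnt=2, r=2 — load
T3 CAS — after: cnt=3, r=2 — ok
T1 CAS — after: cnt=3, r=2 — retry
T2 LOAD — after: cnt=3, r=3 — load
T0 CAS — after: cnt=3, r=2 — retry
T0 LOAD — after: cnt=3, r=3 — load
T0 CAS — after: cnt=4, r=3 — ok
T2 CAS — after: cnt=4, r=3 — retry
Flip is step 10.

step = 10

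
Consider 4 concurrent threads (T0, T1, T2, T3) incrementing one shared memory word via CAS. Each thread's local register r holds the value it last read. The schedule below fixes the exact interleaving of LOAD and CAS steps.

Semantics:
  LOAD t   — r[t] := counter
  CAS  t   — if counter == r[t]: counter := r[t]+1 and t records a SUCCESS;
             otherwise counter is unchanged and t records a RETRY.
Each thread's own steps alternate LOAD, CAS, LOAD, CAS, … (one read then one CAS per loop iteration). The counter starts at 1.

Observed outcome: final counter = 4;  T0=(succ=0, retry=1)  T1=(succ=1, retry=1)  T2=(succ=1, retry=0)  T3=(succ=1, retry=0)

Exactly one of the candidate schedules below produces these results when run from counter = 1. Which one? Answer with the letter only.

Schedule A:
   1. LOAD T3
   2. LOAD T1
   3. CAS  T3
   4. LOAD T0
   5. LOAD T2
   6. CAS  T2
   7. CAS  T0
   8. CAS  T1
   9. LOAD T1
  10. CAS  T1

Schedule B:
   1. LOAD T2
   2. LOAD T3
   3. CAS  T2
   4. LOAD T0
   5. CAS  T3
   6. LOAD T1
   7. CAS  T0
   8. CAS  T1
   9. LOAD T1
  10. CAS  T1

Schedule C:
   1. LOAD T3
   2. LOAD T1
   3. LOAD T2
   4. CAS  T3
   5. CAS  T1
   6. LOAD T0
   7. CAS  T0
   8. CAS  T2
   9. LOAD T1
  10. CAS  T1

Simulating candidate A:
[1] T3.load  rd  (counter 1, T3.r 1)
[2] T1.load  rd  (counter 1, T1.r 1)
[3] T3.cas  hit  (counter 2, T3.r 1)
[4] T0.load  rd  (counter 2, T0.r 2)
[5] T2.load  rd  (counter 2, T2.r 2)
[6] T2.cas  hit  (counter 3, T2.r 2)
[7] T0.cas  miss  (counter 3, T0.r 2)
[8] T1.cas  miss  (counter 3, T1.r 1)
[9] T1.load  rd  (counter 3, T1.r 3)
[10] T1.cas  hit  (counter 4, T1.r 3)

A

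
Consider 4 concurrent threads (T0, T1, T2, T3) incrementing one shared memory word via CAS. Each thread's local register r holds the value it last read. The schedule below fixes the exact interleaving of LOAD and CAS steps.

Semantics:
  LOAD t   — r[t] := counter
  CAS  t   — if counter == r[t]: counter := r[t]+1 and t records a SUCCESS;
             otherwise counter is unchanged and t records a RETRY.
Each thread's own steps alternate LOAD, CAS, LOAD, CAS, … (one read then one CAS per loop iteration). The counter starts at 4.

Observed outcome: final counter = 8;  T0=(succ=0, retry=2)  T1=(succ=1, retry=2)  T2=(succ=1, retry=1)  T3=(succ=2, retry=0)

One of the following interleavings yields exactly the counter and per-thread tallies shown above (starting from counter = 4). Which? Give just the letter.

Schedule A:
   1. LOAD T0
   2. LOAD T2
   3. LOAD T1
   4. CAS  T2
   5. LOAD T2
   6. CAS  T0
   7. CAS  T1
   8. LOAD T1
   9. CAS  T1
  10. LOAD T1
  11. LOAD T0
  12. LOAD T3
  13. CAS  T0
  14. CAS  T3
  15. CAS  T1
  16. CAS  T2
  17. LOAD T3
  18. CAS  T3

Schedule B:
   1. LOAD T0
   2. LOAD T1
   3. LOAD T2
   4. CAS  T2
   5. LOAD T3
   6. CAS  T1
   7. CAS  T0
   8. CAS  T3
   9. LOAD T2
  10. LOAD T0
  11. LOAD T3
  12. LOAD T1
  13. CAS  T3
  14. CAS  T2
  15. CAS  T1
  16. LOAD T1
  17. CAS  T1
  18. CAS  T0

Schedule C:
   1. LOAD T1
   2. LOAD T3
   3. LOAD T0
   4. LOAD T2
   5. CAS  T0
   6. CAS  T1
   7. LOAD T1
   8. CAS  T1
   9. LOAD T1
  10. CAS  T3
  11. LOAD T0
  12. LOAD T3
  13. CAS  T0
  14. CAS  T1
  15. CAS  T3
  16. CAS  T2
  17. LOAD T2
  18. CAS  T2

Simulating candidate B:
1. LOAD T0 → mem=4 r[T0]=4 [LOAD]
2. LOAD T1 → mem=4 r[T1]=4 [LOAD]
3. LOAD T2 → mem=4 r[T2]=4 [LOAD]
4. CAS T2 → mem=5 r[T2]=4 [OK]
5. LOAD T3 → mem=5 r[T3]=5 [LOAD]
6. CAS T1 → mem=5 r[T1]=4 [RETRY]
7. CAS T0 → mem=5 r[T0]=4 [RETRY]
8. CAS T3 → mem=6 r[T3]=5 [OK]
9. LOAD T2 → mem=6 r[T2]=6 [LOAD]
10. LOAD T0 → mem=6 r[T0]=6 [LOAD]
11. LOAD T3 → mem=6 r[T3]=6 [LOAD]
12. LOAD T1 → mem=6 r[T1]=6 [LOAD]
13. CAS T3 → mem=7 r[T3]=6 [OK]
14. CAS T2 → mem=7 r[T2]=6 [RETRY]
15. CAS T1 → mem=7 r[T1]=6 [RETRY]
16. LOAD T1 → mem=7 r[T1]=7 [LOAD]
17. CAS T1 → mem=8 r[T1]=7 [OK]
18. CAS T0 → mem=8 r[T0]=6 [RETRY]

B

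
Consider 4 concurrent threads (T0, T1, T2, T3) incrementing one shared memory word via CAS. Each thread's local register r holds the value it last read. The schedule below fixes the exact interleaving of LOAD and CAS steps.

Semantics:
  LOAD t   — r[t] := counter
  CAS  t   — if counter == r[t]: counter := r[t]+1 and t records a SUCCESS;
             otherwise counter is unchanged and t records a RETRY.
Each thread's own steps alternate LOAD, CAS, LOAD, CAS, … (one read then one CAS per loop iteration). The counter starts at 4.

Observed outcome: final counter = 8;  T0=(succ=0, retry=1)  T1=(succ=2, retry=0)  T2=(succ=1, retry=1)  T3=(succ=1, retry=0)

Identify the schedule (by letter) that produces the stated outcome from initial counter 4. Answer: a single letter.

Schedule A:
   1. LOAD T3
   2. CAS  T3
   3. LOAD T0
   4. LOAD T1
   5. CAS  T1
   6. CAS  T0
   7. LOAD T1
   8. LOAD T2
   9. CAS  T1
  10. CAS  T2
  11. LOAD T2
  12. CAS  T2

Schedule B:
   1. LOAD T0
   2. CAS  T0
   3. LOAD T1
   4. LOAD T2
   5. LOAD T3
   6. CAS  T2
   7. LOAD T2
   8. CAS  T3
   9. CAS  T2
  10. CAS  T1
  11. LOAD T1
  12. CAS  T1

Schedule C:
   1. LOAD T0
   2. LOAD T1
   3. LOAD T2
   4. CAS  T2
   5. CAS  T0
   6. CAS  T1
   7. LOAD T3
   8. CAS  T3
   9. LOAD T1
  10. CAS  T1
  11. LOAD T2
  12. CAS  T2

Simulating candidate A:
#1 T3 reads 4
#2 T3 CAS(4→5) writes; counter now 5
#3 T0 reads 5
#4 T1 reads 5
#5 T1 CAS(5→6) writes; counter now 6
#6 T0 CAS(5→6) fails; counter now 6
#7 T1 reads 6
#8 T2 reads 6
#9 T1 CAS(6→7) writes; counter now 7
#10 T2 CAS(6→7) fails; counter now 7
#11 T2 reads 7
#12 T2 CAS(7→8) writes; counter now 8

A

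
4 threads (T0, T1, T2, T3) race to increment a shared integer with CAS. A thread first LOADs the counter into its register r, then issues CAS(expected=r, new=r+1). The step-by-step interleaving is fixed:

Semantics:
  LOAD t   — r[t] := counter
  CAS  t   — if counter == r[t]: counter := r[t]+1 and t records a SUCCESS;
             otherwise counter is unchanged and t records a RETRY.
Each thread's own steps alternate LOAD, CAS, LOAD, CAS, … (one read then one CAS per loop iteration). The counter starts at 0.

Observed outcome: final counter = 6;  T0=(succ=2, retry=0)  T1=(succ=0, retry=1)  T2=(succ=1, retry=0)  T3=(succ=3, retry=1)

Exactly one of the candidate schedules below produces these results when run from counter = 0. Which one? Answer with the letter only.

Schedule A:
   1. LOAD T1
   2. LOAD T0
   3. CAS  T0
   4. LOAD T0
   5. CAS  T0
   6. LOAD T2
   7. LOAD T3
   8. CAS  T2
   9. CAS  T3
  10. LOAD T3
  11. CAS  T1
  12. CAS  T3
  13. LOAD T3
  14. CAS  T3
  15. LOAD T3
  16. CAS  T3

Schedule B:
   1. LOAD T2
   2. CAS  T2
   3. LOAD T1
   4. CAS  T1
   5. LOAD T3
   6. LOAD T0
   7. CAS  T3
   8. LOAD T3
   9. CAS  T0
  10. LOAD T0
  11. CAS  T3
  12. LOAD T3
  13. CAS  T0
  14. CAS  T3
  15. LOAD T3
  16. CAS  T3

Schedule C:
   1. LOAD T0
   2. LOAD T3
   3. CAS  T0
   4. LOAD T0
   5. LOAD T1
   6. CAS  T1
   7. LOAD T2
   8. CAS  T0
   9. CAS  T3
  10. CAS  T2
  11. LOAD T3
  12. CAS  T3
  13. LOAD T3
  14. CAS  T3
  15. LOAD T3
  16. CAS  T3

A

Run A:
T1 LOAD — after: cnt=0, r=0 — load
T0 LOAD — after: cnt=0, r=0 — load
T0 CAS — after: cnt=1, r=0 — ok
T0 LOAD — after: cnt=1, r=1 — load
T0 CAS — after: cnt=2, r=1 — ok
T2 LOAD — after: cnt=2, r=2 — load
T3 LOAD — after: cnt=2, r=2 — load
T2 CAS — after: cnt=3, r=2 — ok
T3 CAS — after: cnt=3, r=2 — retry
T3 LOAD — after: cnt=3, r=3 — load
T1 CAS — after: cnt=3, r=0 — retry
T3 CAS — after: cnt=4, r=3 — ok
T3 LOAD — after: cnt=4, r=4 — load
T3 CAS — after: cnt=5, r=4 — ok
T3 LOAD — after: cnt=5, r=5 — load
T3 CAS — after: cnt=6, r=5 — ok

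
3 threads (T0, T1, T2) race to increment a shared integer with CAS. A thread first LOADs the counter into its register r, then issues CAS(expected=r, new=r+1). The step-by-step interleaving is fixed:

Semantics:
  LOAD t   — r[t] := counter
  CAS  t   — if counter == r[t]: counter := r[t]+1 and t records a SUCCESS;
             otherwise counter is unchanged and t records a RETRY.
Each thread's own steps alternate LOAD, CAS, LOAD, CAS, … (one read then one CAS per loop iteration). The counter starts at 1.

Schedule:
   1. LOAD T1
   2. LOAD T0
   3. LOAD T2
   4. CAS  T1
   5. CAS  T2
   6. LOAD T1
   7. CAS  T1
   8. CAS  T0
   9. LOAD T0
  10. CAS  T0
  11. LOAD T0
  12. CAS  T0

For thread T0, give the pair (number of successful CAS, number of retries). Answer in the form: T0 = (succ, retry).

step 1: T1 LOAD ⇒ load; ctr=1 reg=1
step 2: T0 LOAD ⇒ load; ctr=1 reg=1
step 3: T2 LOAD ⇒ load; ctr=1 reg=1
step 4: T1 CAS ⇒ ok; ctr=2 reg=1
step 5: T2 CAS ⇒ retry; ctr=2 reg=1
step 6: T1 LOAD ⇒ load; ctr=2 reg=2
step 7: T1 CAS ⇒ ok; ctr=3 reg=2
step 8: T0 CAS ⇒ retry; ctr=3 reg=1
step 9: T0 LOAD ⇒ load; ctr=3 reg=3
step 10: T0 CAS ⇒ ok; ctr=4 reg=3
step 11: T0 LOAD ⇒ load; ctr=4 reg=4
step 12: T0 CAS ⇒ ok; ctr=5 reg=4

T0 = (2, 1)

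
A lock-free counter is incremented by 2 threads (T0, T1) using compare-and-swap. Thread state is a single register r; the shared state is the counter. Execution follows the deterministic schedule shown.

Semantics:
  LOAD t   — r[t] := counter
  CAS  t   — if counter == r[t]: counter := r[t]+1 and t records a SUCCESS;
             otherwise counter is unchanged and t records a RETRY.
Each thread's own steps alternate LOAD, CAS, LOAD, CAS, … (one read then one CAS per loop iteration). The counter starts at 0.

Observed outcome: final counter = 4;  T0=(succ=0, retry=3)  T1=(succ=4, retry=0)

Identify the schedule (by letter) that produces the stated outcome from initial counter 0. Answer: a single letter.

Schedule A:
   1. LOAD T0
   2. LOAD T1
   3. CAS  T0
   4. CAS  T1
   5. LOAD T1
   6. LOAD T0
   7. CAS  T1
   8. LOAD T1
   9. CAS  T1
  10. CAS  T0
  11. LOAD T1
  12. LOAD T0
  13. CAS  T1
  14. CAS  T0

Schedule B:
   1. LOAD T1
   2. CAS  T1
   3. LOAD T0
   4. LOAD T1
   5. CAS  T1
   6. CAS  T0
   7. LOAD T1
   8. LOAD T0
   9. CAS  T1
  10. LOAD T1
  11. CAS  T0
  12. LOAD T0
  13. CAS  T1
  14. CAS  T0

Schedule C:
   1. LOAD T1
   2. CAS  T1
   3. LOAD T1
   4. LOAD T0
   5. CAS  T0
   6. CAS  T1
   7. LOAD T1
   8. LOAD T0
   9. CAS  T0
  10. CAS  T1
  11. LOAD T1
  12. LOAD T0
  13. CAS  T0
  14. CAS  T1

Simulating candidate B:
[1] T1.load  rd  (counter 0, T1.r 0)
[2] T1.cas  hit  (counter 1, T1.r 0)
[3] T0.load  rd  (counter 1, T0.r 1)
[4] T1.load  rd  (counter 1, T1.r 1)
[5] T1.cas  hit  (counter 2, T1.r 1)
[6] T0.cas  miss  (counter 2, T0.r 1)
[7] T1.load  rd  (counter 2, T1.r 2)
[8] T0.load  rd  (counter 2, T0.r 2)
[9] T1.cas  hit  (counter 3, T1.r 2)
[10] T1.load  rd  (counter 3, T1.r 3)
[11] T0.cas  miss  (counter 3, T0.r 2)
[12] T0.load  rd  (counter 3, T0.r 3)
[13] T1.cas  hit  (counter 4, T1.r 3)
[14] T0.cas  miss  (counter 4, T0.r 3)

B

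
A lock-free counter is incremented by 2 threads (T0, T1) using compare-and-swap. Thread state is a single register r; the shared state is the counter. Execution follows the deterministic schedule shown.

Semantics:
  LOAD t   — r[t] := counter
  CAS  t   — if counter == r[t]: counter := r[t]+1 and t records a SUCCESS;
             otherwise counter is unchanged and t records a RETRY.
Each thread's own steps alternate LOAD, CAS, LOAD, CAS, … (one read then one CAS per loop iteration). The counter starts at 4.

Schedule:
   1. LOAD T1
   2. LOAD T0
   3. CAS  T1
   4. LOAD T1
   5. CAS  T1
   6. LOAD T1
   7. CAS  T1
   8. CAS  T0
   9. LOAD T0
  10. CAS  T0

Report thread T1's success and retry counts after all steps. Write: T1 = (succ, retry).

T1 = (3, 0)

#1 T1 reads 4
#2 T0 reads 4
#3 T1 CAS(4→5) writes; counter now 5
#4 T1 reads 5
#5 T1 CAS(5→6) writes; counter now 6
#6 T1 reads 6
#7 T1 CAS(6→7) writes; counter now 7
#8 T0 CAS(4→5) fails; counter now 7
#9 T0 reads 7
#10 T0 CAS(7→8) writes; counter now 8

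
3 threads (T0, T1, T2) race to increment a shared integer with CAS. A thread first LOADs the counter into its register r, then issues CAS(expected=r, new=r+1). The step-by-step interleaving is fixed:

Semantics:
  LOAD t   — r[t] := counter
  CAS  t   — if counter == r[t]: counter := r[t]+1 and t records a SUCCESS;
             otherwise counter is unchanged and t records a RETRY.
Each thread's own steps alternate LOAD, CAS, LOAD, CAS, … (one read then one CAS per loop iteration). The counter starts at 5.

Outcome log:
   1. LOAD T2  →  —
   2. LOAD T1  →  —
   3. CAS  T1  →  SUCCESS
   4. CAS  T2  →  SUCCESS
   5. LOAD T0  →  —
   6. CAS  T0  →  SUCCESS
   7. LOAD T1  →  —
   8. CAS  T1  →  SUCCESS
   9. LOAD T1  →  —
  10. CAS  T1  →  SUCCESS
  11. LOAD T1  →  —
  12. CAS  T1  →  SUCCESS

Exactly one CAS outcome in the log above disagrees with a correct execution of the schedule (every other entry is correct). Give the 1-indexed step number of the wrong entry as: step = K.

Correct run:
T2 LOAD — after: cnt=5, r=5 — load
T1 LOAD — after: cnt=5, r=5 — load
T1 CAS — after: cnt=6, r=5 — ok
T2 CAS — after: cnt=6, r=5 — retry
T0 LOAD — after: cnt=6, r=6 — load
T0 CAS — after: cnt=7, r=6 — ok
T1 LOAD — after: cnt=7, r=7 — load
T1 CAS — after: cnt=8, r=7 — ok
T1 LOAD — after: cnt=8, r=8 — load
T1 CAS — after: cnt=9, r=8 — ok
T1 LOAD — after: cnt=9, r=9 — load
T1 CAS — after: cnt=10, r=9 — ok
Mismatch at 4.

step = 4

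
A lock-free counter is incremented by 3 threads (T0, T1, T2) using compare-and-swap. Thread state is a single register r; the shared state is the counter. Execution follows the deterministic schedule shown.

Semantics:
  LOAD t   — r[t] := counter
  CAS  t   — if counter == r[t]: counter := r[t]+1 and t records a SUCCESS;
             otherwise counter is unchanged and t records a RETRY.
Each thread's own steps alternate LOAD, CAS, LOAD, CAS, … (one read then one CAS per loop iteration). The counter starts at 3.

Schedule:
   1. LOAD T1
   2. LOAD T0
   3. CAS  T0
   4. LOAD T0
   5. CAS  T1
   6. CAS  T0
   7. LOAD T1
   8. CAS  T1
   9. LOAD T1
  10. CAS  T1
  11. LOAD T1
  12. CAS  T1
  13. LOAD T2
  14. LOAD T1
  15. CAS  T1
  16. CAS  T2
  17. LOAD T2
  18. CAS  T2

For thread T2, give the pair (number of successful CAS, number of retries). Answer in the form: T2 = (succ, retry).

[1] T1.load  rd  (counter 3, T1.r 3)
[2] T0.load  rd  (counter 3, T0.r 3)
[3] T0.cas  hit  (counter 4, T0.r 3)
[4] T0.load  rd  (counter 4, T0.r 4)
[5] T1.cas  miss  (counter 4, T1.r 3)
[6] T0.cas  hit  (counter 5, T0.r 4)
[7] T1.load  rd  (counter 5, T1.r 5)
[8] T1.cas  hit  (counter 6, T1.r 5)
[9] T1.load  rd  (counter 6, T1.r 6)
[10] T1.cas  hit  (counter 7, T1.r 6)
[11] T1.load  rd  (counter 7, T1.r 7)
[12] T1.cas  hit  (counter 8, T1.r 7)
[13] T2.load  rd  (counter 8, T2.r 8)
[14] T1.load  rd  (counter 8, T1.r 8)
[15] T1.cas  hit  (counter 9, T1.r 8)
[16] T2.cas  miss  (counter 9, T2.r 8)
[17] T2.load  rd  (counter 9, T2.r 9)
[18] T2.cas  hit  (counter 10, T2.r 9)

T2 = (1, 1)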